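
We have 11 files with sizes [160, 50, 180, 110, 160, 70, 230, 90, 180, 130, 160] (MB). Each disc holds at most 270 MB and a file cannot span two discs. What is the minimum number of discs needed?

7

Total = 230 + 180 + 180 + 160 + 160 + 160 + 130 + 110 + 90 + 70 + 50 = 1520 MB.
Lower bound: ⌈1520/270⌉ = 6 discs.
A packing using 7 discs:
  disc 1: 230 = 230
  disc 2: 180 + 90 = 270
  disc 3: 180 + 70 = 250
  disc 4: 160 + 110 = 270
  disc 5: 160 + 50 = 210
  disc 6: 160 = 160
  disc 7: 130 = 130
No arrangement into 6 discs stays within capacity, so 7 is optimal.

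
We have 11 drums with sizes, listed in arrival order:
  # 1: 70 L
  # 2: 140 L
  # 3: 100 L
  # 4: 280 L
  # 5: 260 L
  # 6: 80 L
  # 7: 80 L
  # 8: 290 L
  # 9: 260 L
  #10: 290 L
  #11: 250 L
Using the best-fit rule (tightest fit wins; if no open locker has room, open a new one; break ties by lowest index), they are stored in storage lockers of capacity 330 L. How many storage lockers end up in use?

8

  70 → locker 1 (new)  [load 70/330]
  140 → locker 1  [load 210/330]
  100 → locker 1  [load 310/330]
  280 → locker 2 (new)  [load 280/330]
  260 → locker 3 (new)  [load 260/330]
  80 → locker 4 (new)  [load 80/330]
  80 → locker 4  [load 160/330]
  290 → locker 5 (new)  [load 290/330]
  260 → locker 6 (new)  [load 260/330]
  290 → locker 7 (new)  [load 290/330]
  250 → locker 8 (new)  [load 250/330]
8 storage lockers opened.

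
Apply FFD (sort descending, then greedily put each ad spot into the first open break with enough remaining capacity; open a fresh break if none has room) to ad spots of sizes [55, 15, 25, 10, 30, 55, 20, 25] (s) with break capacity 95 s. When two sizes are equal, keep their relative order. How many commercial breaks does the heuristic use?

3

Sorted descending: 55, 55, 30, 25, 25, 20, 15, 10.
  55 → break 1 (new)  [load 55/95]
  55 → break 2 (new)  [load 55/95]
  30 → break 1  [load 85/95]
  25 → break 2  [load 80/95]
  25 → break 3 (new)  [load 25/95]
  20 → break 3  [load 45/95]
  15 → break 2  [load 95/95]
  10 → break 1  [load 95/95]
3 commercial breaks opened.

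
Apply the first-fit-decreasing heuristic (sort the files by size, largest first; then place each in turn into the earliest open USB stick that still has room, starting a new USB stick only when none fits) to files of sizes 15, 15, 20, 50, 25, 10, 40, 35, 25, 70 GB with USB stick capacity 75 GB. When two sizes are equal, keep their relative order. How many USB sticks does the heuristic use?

5

Sorted descending: 70, 50, 40, 35, 25, 25, 20, 15, 15, 10.
  70 → USB stick 1 (new)  [load 70/75]
  50 → USB stick 2 (new)  [load 50/75]
  40 → USB stick 3 (new)  [load 40/75]
  35 → USB stick 3  [load 75/75]
  25 → USB stick 2  [load 75/75]
  25 → USB stick 4 (new)  [load 25/75]
  20 → USB stick 4  [load 45/75]
  15 → USB stick 4  [load 60/75]
  15 → USB stick 4  [load 75/75]
  10 → USB stick 5 (new)  [load 10/75]
5 USB sticks opened.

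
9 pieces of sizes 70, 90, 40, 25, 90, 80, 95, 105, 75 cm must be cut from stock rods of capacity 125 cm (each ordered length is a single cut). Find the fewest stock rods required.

7

Total = 105 + 95 + 90 + 90 + 80 + 75 + 70 + 40 + 25 = 670 cm.
Lower bound: ⌈670/125⌉ = 6 stock rods.
Also, 7 pieces each exceed 125/2 cm, and no two of those can share a stock rod, so at least 7 stock rods are needed.
A packing using 7 stock rods:
  stock rod 1: 105 = 105
  stock rod 2: 95 + 25 = 120
  stock rod 3: 90 = 90
  stock rod 4: 90 = 90
  stock rod 5: 80 + 40 = 120
  stock rod 6: 75 = 75
  stock rod 7: 70 = 70
This matches the lower bound, so 7 is optimal.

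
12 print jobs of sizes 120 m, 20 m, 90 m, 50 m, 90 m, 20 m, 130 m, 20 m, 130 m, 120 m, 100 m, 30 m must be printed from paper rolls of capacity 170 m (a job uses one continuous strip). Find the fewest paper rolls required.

7

Total = 130 + 130 + 120 + 120 + 100 + 90 + 90 + 50 + 30 + 20 + 20 + 20 = 920 m.
Lower bound: ⌈920/170⌉ = 6 paper rolls.
Also, 7 print jobs each exceed 85 m, and no two of those can share a roll, so at least 7 paper rolls are needed.
A packing using 7 paper rolls:
  roll 1: 130 + 30 = 160
  roll 2: 130 + 20 + 20 = 170
  roll 3: 120 + 50 = 170
  roll 4: 120 + 20 = 140
  roll 5: 100 = 100
  roll 6: 90 = 90
  roll 7: 90 = 90
This matches the lower bound, so 7 is optimal.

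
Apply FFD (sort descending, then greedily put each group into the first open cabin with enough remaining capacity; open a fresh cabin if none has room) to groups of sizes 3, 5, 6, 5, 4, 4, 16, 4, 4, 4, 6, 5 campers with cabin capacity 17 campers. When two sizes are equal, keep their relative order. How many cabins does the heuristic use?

4

Sorted descending: 16, 6, 6, 5, 5, 5, 4, 4, 4, 4, 4, 3.
  16 → cabin 1 (new)  [load 16/17]
  6 → cabin 2 (new)  [load 6/17]
  6 → cabin 2  [load 12/17]
  5 → cabin 2  [load 17/17]
  5 → cabin 3 (new)  [load 5/17]
  5 → cabin 3  [load 10/17]
  4 → cabin 3  [load 14/17]
  4 → cabin 4 (new)  [load 4/17]
  4 → cabin 4  [load 8/17]
  4 → cabin 4  [load 12/17]
  4 → cabin 4  [load 16/17]
  3 → cabin 3  [load 17/17]
4 cabins opened.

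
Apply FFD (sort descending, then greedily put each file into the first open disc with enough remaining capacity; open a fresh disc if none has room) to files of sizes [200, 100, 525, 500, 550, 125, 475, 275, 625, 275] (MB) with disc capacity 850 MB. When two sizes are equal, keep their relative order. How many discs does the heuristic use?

Sorted descending: 625, 550, 525, 500, 475, 275, 275, 200, 125, 100.
  625 → disc 1 (new)  [load 625/850]
  550 → disc 2 (new)  [load 550/850]
  525 → disc 3 (new)  [load 525/850]
  500 → disc 4 (new)  [load 500/850]
  475 → disc 5 (new)  [load 475/850]
  275 → disc 2  [load 825/850]
  275 → disc 3  [load 800/850]
  200 → disc 1  [load 825/850]
  125 → disc 4  [load 625/850]
  100 → disc 4  [load 725/850]
5 discs opened.

5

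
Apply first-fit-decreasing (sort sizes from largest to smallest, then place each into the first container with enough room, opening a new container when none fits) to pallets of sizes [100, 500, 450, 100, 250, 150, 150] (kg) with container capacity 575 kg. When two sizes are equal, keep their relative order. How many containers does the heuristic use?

Sorted descending: 500, 450, 250, 150, 150, 100, 100.
  500 → container 1 (new)  [load 500/575]
  450 → container 2 (new)  [load 450/575]
  250 → container 3 (new)  [load 250/575]
  150 → container 3  [load 400/575]
  150 → container 3  [load 550/575]
  100 → container 2  [load 550/575]
  100 → container 4 (new)  [load 100/575]
4 containers opened.

4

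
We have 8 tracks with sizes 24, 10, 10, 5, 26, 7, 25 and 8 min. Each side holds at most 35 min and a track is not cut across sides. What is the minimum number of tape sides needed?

4

Total = 26 + 25 + 24 + 10 + 10 + 8 + 7 + 5 = 115 min.
Lower bound: ⌈115/35⌉ = 4 tape sides.
A packing using 4 tape sides:
  side 1: 26 + 8 = 34
  side 2: 25 + 10 = 35
  side 3: 24 + 10 = 34
  side 4: 7 + 5 = 12
This matches the lower bound, so 4 is optimal.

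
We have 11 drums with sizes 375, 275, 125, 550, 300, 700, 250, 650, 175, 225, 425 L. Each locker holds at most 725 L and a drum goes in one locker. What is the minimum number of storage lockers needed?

Total = 700 + 650 + 550 + 425 + 375 + 300 + 275 + 250 + 225 + 175 + 125 = 4050 L.
Lower bound: ⌈4050/725⌉ = 6 storage lockers.
A packing using 6 storage lockers:
  locker 1: 700 = 700
  locker 2: 650 = 650
  locker 3: 550 + 175 = 725
  locker 4: 425 + 300 = 725
  locker 5: 375 + 275 = 650
  locker 6: 250 + 225 + 125 = 600
This matches the lower bound, so 6 is optimal.

6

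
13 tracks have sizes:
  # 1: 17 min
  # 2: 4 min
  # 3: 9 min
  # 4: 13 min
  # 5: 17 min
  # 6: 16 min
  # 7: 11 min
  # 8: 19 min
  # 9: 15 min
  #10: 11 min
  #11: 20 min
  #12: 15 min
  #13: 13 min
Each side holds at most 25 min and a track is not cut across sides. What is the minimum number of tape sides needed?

Total = 20 + 19 + 17 + 17 + 16 + 15 + 15 + 13 + 13 + 11 + 11 + 9 + 4 = 180 min.
Lower bound: ⌈180/25⌉ = 8 tape sides.
Also, 9 tracks each exceed 25/2 min, and no two of those can share a side, so at least 9 tape sides are needed.
A packing using 9 tape sides:
  side 1: 20 + 4 = 24
  side 2: 19 = 19
  side 3: 17 = 17
  side 4: 17 = 17
  side 5: 16 + 9 = 25
  side 6: 15 = 15
  side 7: 15 = 15
  side 8: 13 + 11 = 24
  side 9: 13 + 11 = 24
This matches the lower bound, so 9 is optimal.

9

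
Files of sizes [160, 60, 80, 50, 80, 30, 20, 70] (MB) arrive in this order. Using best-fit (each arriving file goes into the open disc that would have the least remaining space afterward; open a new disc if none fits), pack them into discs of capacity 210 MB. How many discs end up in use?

  160 → disc 1 (new)  [load 160/210]
  60 → disc 2 (new)  [load 60/210]
  80 → disc 2  [load 140/210]
  50 → disc 1  [load 210/210]
  80 → disc 3 (new)  [load 80/210]
  30 → disc 2  [load 170/210]
  20 → disc 2  [load 190/210]
  70 → disc 3  [load 150/210]
3 discs opened.

3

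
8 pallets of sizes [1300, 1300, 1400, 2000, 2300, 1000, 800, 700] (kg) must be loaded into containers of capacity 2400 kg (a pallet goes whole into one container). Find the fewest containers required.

5

Total = 2300 + 2000 + 1400 + 1300 + 1300 + 1000 + 800 + 700 = 10800 kg.
Lower bound: ⌈10800/2400⌉ = 5 containers.
A packing using 5 containers:
  container 1: 2300 = 2300
  container 2: 2000 = 2000
  container 3: 1400 + 1000 = 2400
  container 4: 1300 + 800 = 2100
  container 5: 1300 + 700 = 2000
This matches the lower bound, so 5 is optimal.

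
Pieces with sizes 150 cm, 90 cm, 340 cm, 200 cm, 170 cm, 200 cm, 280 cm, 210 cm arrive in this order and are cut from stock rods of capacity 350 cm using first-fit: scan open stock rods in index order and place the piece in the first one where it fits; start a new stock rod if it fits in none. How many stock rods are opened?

7

  150 → stock rod 1 (new)  [load 150/350]
  90 → stock rod 1  [load 240/350]
  340 → stock rod 2 (new)  [load 340/350]
  200 → stock rod 3 (new)  [load 200/350]
  170 → stock rod 4 (new)  [load 170/350]
  200 → stock rod 5 (new)  [load 200/350]
  280 → stock rod 6 (new)  [load 280/350]
  210 → stock rod 7 (new)  [load 210/350]
7 stock rods opened.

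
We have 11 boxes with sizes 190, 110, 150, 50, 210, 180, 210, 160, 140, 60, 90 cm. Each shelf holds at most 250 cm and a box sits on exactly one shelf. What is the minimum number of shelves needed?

Total = 210 + 210 + 190 + 180 + 160 + 150 + 140 + 110 + 90 + 60 + 50 = 1550 cm.
Lower bound: ⌈1550/250⌉ = 7 shelves.
A packing using 7 shelves:
  shelf 1: 210 = 210
  shelf 2: 210 = 210
  shelf 3: 190 + 60 = 250
  shelf 4: 180 + 50 = 230
  shelf 5: 160 + 90 = 250
  shelf 6: 150 = 150
  shelf 7: 140 + 110 = 250
This matches the lower bound, so 7 is optimal.

7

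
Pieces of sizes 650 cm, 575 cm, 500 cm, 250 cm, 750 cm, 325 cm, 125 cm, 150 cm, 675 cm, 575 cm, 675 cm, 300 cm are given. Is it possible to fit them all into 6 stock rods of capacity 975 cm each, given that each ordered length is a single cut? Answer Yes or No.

Total = 5550 cm; ⌈5550/975⌉ = 6.
7 pieces each exceed half the capacity and cannot share a stock rod, forcing at least 7 stock rods.
At least 7 stock rods are required, but only 6 are allowed.

No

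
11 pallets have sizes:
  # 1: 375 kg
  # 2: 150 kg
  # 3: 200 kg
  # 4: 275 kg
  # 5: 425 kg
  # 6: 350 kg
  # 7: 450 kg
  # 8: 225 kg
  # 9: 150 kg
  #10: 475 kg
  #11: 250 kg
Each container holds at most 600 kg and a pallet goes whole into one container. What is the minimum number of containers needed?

Total = 475 + 450 + 425 + 375 + 350 + 275 + 250 + 225 + 200 + 150 + 150 = 3325 kg.
Lower bound: ⌈3325/600⌉ = 6 containers.
A packing using 6 containers:
  container 1: 475 = 475
  container 2: 450 + 150 = 600
  container 3: 425 + 150 = 575
  container 4: 375 + 225 = 600
  container 5: 350 + 250 = 600
  container 6: 275 + 200 = 475
This matches the lower bound, so 6 is optimal.

6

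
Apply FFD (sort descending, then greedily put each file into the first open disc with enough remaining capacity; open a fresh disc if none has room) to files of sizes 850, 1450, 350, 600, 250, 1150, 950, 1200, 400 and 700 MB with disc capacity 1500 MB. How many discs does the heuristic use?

6

Sorted descending: 1450, 1200, 1150, 950, 850, 700, 600, 400, 350, 250.
  1450 → disc 1 (new)  [load 1450/1500]
  1200 → disc 2 (new)  [load 1200/1500]
  1150 → disc 3 (new)  [load 1150/1500]
  950 → disc 4 (new)  [load 950/1500]
  850 → disc 5 (new)  [load 850/1500]
  700 → disc 6 (new)  [load 700/1500]
  600 → disc 5  [load 1450/1500]
  400 → disc 4  [load 1350/1500]
  350 → disc 3  [load 1500/1500]
  250 → disc 2  [load 1450/1500]
6 discs opened.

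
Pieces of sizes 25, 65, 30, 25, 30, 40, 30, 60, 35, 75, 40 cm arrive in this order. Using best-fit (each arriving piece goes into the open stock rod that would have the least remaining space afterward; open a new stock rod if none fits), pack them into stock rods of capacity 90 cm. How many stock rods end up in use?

6

  25 → stock rod 1 (new)  [load 25/90]
  65 → stock rod 1  [load 90/90]
  30 → stock rod 2 (new)  [load 30/90]
  25 → stock rod 2  [load 55/90]
  30 → stock rod 2  [load 85/90]
  40 → stock rod 3 (new)  [load 40/90]
  30 → stock rod 3  [load 70/90]
  60 → stock rod 4 (new)  [load 60/90]
  35 → stock rod 5 (new)  [load 35/90]
  75 → stock rod 6 (new)  [load 75/90]
  40 → stock rod 5  [load 75/90]
6 stock rods opened.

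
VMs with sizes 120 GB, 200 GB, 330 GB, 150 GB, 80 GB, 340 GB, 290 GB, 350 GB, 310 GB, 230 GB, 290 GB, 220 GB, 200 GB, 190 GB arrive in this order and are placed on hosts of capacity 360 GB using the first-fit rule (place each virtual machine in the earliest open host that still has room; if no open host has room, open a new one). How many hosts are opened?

12

  120 → host 1 (new)  [load 120/360]
  200 → host 1  [load 320/360]
  330 → host 2 (new)  [load 330/360]
  150 → host 3 (new)  [load 150/360]
  80 → host 3  [load 230/360]
  340 → host 4 (new)  [load 340/360]
  290 → host 5 (new)  [load 290/360]
  350 → host 6 (new)  [load 350/360]
  310 → host 7 (new)  [load 310/360]
  230 → host 8 (new)  [load 230/360]
  290 → host 9 (new)  [load 290/360]
  220 → host 10 (new)  [load 220/360]
  200 → host 11 (new)  [load 200/360]
  190 → host 12 (new)  [load 190/360]
12 hosts opened.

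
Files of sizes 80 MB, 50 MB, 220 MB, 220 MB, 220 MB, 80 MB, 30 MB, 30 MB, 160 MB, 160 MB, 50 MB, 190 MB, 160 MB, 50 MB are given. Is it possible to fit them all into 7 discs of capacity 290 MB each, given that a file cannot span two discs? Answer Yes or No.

Yes

A valid assignment using 7 discs:
  disc 1: 220 + 50 = 270
  disc 2: 220 + 50 = 270
  disc 3: 220 + 50 = 270
  disc 4: 190 + 80 = 270
  disc 5: 160 + 80 + 30 = 270
  disc 6: 160 + 30 = 190
  disc 7: 160 = 160
Every load is within 290 MB, so 7 discs suffice.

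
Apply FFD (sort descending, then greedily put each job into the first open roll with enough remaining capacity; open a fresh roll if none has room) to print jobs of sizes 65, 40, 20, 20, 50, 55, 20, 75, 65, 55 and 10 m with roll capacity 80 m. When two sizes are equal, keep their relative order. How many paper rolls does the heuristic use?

Sorted descending: 75, 65, 65, 55, 55, 50, 40, 20, 20, 20, 10.
  75 → roll 1 (new)  [load 75/80]
  65 → roll 2 (new)  [load 65/80]
  65 → roll 3 (new)  [load 65/80]
  55 → roll 4 (new)  [load 55/80]
  55 → roll 5 (new)  [load 55/80]
  50 → roll 6 (new)  [load 50/80]
  40 → roll 7 (new)  [load 40/80]
  20 → roll 4  [load 75/80]
  20 → roll 5  [load 75/80]
  20 → roll 6  [load 70/80]
  10 → roll 2  [load 75/80]
7 paper rolls opened.

7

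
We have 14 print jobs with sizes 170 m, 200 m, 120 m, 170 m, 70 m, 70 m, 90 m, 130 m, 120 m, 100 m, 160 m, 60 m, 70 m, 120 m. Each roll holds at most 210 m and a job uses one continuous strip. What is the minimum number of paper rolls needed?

Total = 200 + 170 + 170 + 160 + 130 + 120 + 120 + 120 + 100 + 90 + 70 + 70 + 70 + 60 = 1650 m.
Lower bound: ⌈1650/210⌉ = 8 paper rolls.
A packing using 9 paper rolls:
  roll 1: 200 = 200
  roll 2: 170 = 170
  roll 3: 170 = 170
  roll 4: 160 = 160
  roll 5: 130 + 70 = 200
  roll 6: 120 + 90 = 210
  roll 7: 120 + 70 = 190
  roll 8: 120 + 70 = 190
  roll 9: 100 + 60 = 160
No arrangement into 8 paper rolls stays within capacity, so 9 is optimal.

9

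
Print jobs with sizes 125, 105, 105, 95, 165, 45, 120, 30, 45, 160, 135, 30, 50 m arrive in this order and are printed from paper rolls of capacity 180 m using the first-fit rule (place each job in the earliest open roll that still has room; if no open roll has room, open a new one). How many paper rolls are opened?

  125 → roll 1 (new)  [load 125/180]
  105 → roll 2 (new)  [load 105/180]
  105 → roll 3 (new)  [load 105/180]
  95 → roll 4 (new)  [load 95/180]
  165 → roll 5 (new)  [load 165/180]
  45 → roll 1  [load 170/180]
  120 → roll 6 (new)  [load 120/180]
  30 → roll 2  [load 135/180]
  45 → roll 2  [load 180/180]
  160 → roll 7 (new)  [load 160/180]
  135 → roll 8 (new)  [load 135/180]
  30 → roll 3  [load 135/180]
  50 → roll 4  [load 145/180]
8 paper rolls opened.

8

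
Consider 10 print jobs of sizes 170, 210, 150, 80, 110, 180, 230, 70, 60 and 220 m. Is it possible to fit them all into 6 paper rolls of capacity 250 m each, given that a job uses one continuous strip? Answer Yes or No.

No

Total = 1480 m; ⌈1480/250⌉ = 6.
The bound of 6 does not rule out 6, but exhaustive search shows no assignment into 6 paper rolls of capacity 250 m exists — the minimum is 7.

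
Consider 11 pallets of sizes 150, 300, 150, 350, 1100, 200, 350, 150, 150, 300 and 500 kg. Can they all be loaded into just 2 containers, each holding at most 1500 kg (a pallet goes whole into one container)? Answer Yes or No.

Total = 3700 kg; ⌈3700/1500⌉ = 3.
At least 3 containers are required, but only 2 are allowed.

No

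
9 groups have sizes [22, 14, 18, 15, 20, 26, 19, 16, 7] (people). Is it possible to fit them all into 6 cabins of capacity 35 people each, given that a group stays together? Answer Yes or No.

A valid assignment using 5 cabins:
  cabin 1: 26 + 7 = 33
  cabin 2: 22 = 22
  cabin 3: 20 + 15 = 35
  cabin 4: 19 + 16 = 35
  cabin 5: 18 + 14 = 32
That uses only 5 ≤ 6, so 6 cabins are enough.

Yes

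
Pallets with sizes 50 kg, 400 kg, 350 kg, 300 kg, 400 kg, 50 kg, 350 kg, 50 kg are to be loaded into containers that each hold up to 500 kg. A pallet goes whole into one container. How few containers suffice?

Total = 400 + 400 + 350 + 350 + 300 + 50 + 50 + 50 = 1950 kg.
Lower bound: ⌈1950/500⌉ = 4 containers.
Also, 5 pallets each exceed 250 kg, and no two of those can share a container, so at least 5 containers are needed.
A packing using 5 containers:
  container 1: 400 + 50 + 50 = 500
  container 2: 400 + 50 = 450
  container 3: 350 = 350
  container 4: 350 = 350
  container 5: 300 = 300
This matches the lower bound, so 5 is optimal.

5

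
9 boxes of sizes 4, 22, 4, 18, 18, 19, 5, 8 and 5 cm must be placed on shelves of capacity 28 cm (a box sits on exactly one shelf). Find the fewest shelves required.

Total = 22 + 19 + 18 + 18 + 8 + 5 + 5 + 4 + 4 = 103 cm.
Lower bound: ⌈103/28⌉ = 4 shelves.
A packing using 4 shelves:
  shelf 1: 22 + 5 = 27
  shelf 2: 19 + 8 = 27
  shelf 3: 18 + 5 + 4 = 27
  shelf 4: 18 + 4 = 22
This matches the lower bound, so 4 is optimal.

4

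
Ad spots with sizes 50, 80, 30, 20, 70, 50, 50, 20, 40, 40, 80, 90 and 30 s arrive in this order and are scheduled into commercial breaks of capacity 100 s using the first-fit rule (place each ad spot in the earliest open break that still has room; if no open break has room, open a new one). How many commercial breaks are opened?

  50 → break 1 (new)  [load 50/100]
  80 → break 2 (new)  [load 80/100]
  30 → break 1  [load 80/100]
  20 → break 1  [load 100/100]
  70 → break 3 (new)  [load 70/100]
  50 → break 4 (new)  [load 50/100]
  50 → break 4  [load 100/100]
  20 → break 2  [load 100/100]
  40 → break 5 (new)  [load 40/100]
  40 → break 5  [load 80/100]
  80 → break 6 (new)  [load 80/100]
  90 → break 7 (new)  [load 90/100]
  30 → break 3  [load 100/100]
7 commercial breaks opened.

7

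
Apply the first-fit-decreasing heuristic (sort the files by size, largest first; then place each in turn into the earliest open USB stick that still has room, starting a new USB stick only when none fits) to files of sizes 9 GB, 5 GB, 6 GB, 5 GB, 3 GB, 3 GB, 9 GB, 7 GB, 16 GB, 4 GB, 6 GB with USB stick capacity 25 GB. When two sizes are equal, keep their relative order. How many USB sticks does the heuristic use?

3

Sorted descending: 16, 9, 9, 7, 6, 6, 5, 5, 4, 3, 3.
  16 → USB stick 1 (new)  [load 16/25]
  9 → USB stick 1  [load 25/25]
  9 → USB stick 2 (new)  [load 9/25]
  7 → USB stick 2  [load 16/25]
  6 → USB stick 2  [load 22/25]
  6 → USB stick 3 (new)  [load 6/25]
  5 → USB stick 3  [load 11/25]
  5 → USB stick 3  [load 16/25]
  4 → USB stick 3  [load 20/25]
  3 → USB stick 2  [load 25/25]
  3 → USB stick 3  [load 23/25]
3 USB sticks opened.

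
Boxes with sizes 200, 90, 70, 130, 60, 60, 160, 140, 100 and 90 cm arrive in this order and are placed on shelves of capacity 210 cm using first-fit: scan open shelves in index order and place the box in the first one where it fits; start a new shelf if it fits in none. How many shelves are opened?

6

  200 → shelf 1 (new)  [load 200/210]
  90 → shelf 2 (new)  [load 90/210]
  70 → shelf 2  [load 160/210]
  130 → shelf 3 (new)  [load 130/210]
  60 → shelf 3  [load 190/210]
  60 → shelf 4 (new)  [load 60/210]
  160 → shelf 5 (new)  [load 160/210]
  140 → shelf 4  [load 200/210]
  100 → shelf 6 (new)  [load 100/210]
  90 → shelf 6  [load 190/210]
6 shelves opened.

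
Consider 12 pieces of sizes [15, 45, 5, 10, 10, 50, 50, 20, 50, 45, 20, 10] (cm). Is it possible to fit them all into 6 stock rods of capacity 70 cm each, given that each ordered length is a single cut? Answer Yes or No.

Yes

A valid assignment using 5 stock rods:
  stock rod 1: 50 + 20 = 70
  stock rod 2: 50 + 20 = 70
  stock rod 3: 50 + 15 + 5 = 70
  stock rod 4: 45 + 10 + 10 = 65
  stock rod 5: 45 + 10 = 55
That uses only 5 ≤ 6, so 6 stock rods are enough.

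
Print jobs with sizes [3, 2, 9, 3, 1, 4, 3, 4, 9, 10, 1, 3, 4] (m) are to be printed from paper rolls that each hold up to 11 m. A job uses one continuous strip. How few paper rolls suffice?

6

Total = 10 + 9 + 9 + 4 + 4 + 4 + 3 + 3 + 3 + 3 + 2 + 1 + 1 = 56 m.
Lower bound: ⌈56/11⌉ = 6 paper rolls.
A packing using 6 paper rolls:
  roll 1: 10 + 1 = 11
  roll 2: 9 + 2 = 11
  roll 3: 9 + 1 = 10
  roll 4: 4 + 4 + 3 = 11
  roll 5: 4 + 3 + 3 = 10
  roll 6: 3 = 3
This matches the lower bound, so 6 is optimal.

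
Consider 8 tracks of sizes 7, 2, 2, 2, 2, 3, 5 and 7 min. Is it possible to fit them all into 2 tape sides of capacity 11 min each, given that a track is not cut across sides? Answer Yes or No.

No

Total = 30 min; ⌈30/11⌉ = 3.
At least 3 tape sides are required, but only 2 are allowed.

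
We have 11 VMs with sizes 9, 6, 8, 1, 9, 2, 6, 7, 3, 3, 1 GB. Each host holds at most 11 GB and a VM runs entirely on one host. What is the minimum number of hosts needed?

6

Total = 9 + 9 + 8 + 7 + 6 + 6 + 3 + 3 + 2 + 1 + 1 = 55 GB.
Lower bound: ⌈55/11⌉ = 5 hosts.
Also, 6 VMs each exceed 11/2 GB, and no two of those can share a host, so at least 6 hosts are needed.
A packing using 6 hosts:
  host 1: 9 + 2 = 11
  host 2: 9 + 1 + 1 = 11
  host 3: 8 + 3 = 11
  host 4: 7 + 3 = 10
  host 5: 6 = 6
  host 6: 6 = 6
This matches the lower bound, so 6 is optimal.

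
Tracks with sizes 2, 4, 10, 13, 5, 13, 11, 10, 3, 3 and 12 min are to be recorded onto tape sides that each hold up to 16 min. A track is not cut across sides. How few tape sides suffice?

Total = 13 + 13 + 12 + 11 + 10 + 10 + 5 + 4 + 3 + 3 + 2 = 86 min.
Lower bound: ⌈86/16⌉ = 6 tape sides.
A packing using 6 tape sides:
  side 1: 13 + 3 = 16
  side 2: 13 + 3 = 16
  side 3: 12 + 4 = 16
  side 4: 11 + 5 = 16
  side 5: 10 + 2 = 12
  side 6: 10 = 10
This matches the lower bound, so 6 is optimal.

6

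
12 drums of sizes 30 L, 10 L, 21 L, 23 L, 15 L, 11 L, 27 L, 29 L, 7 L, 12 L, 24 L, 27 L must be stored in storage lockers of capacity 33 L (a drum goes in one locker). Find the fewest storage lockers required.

8

Total = 30 + 29 + 27 + 27 + 24 + 23 + 21 + 15 + 12 + 11 + 10 + 7 = 236 L.
Lower bound: ⌈236/33⌉ = 8 storage lockers.
A packing using 8 storage lockers:
  locker 1: 30 = 30
  locker 2: 29 = 29
  locker 3: 27 = 27
  locker 4: 27 = 27
  locker 5: 24 + 7 = 31
  locker 6: 23 + 10 = 33
  locker 7: 21 + 12 = 33
  locker 8: 15 + 11 = 26
This matches the lower bound, so 8 is optimal.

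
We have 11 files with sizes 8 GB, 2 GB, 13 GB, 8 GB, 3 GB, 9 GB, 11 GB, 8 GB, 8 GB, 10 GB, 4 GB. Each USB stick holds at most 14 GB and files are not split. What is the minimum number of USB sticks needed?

Total = 13 + 11 + 10 + 9 + 8 + 8 + 8 + 8 + 4 + 3 + 2 = 84 GB.
Lower bound: ⌈84/14⌉ = 6 USB sticks.
Also, 8 files each exceed 7 GB, and no two of those can share a USB stick, so at least 8 USB sticks are needed.
A packing using 8 USB sticks:
  USB stick 1: 13 = 13
  USB stick 2: 11 + 3 = 14
  USB stick 3: 10 + 4 = 14
  USB stick 4: 9 + 2 = 11
  USB stick 5: 8 = 8
  USB stick 6: 8 = 8
  USB stick 7: 8 = 8
  USB stick 8: 8 = 8
This matches the lower bound, so 8 is optimal.

8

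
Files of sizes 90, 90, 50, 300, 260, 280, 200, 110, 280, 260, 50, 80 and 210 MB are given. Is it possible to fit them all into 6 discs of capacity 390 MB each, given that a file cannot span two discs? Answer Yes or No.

Total = 2260 MB; ⌈2260/390⌉ = 6.
7 files each exceed half the capacity and cannot share a disc, forcing at least 7 discs.
At least 7 discs are required, but only 6 are allowed.

No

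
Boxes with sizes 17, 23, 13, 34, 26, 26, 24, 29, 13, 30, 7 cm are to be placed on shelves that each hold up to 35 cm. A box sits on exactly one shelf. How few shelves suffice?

9

Total = 34 + 30 + 29 + 26 + 26 + 24 + 23 + 17 + 13 + 13 + 7 = 242 cm.
Lower bound: ⌈242/35⌉ = 7 shelves.
A packing using 9 shelves:
  shelf 1: 34 = 34
  shelf 2: 30 = 30
  shelf 3: 29 = 29
  shelf 4: 26 + 7 = 33
  shelf 5: 26 = 26
  shelf 6: 24 = 24
  shelf 7: 23 = 23
  shelf 8: 17 + 13 = 30
  shelf 9: 13 = 13
No arrangement into 8 shelves stays within capacity, so 9 is optimal.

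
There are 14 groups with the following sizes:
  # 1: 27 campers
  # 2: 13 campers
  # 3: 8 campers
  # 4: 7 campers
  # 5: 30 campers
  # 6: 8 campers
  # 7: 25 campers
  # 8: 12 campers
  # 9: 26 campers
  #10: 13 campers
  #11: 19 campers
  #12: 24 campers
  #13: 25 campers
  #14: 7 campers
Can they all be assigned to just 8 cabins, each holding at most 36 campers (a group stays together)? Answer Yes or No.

A valid assignment using 8 cabins:
  cabin 1: 30 = 30
  cabin 2: 27 + 8 = 35
  cabin 3: 26 + 8 = 34
  cabin 4: 25 + 7 = 32
  cabin 5: 25 + 7 = 32
  cabin 6: 24 + 12 = 36
  cabin 7: 19 + 13 = 32
  cabin 8: 13 = 13
Every load is within 36 campers, so 8 cabins suffice.

Yes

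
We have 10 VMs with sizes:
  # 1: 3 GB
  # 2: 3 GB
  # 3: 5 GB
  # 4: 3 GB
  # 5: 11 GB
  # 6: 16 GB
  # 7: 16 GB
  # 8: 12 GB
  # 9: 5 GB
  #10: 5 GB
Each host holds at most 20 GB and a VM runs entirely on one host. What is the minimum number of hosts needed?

5

Total = 16 + 16 + 12 + 11 + 5 + 5 + 5 + 3 + 3 + 3 = 79 GB.
Lower bound: ⌈79/20⌉ = 4 hosts.
A packing using 5 hosts:
  host 1: 16 + 3 = 19
  host 2: 16 + 3 = 19
  host 3: 12 + 5 + 3 = 20
  host 4: 11 + 5 = 16
  host 5: 5 = 5
No arrangement into 4 hosts stays within capacity, so 5 is optimal.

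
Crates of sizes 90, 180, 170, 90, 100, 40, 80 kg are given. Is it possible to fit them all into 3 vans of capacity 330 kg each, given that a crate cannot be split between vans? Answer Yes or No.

A valid assignment using 3 vans:
  van 1: 180 + 100 + 40 = 320
  van 2: 170 + 90 = 260
  van 3: 90 + 80 = 170
Every load is within 330 kg, so 3 vans suffice.

Yes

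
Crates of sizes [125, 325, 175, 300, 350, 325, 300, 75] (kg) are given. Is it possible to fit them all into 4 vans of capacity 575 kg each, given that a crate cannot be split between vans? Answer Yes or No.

No

Total = 1975 kg; ⌈1975/575⌉ = 4.
5 crates each exceed half the capacity and cannot share a van, forcing at least 5 vans.
At least 5 vans are required, but only 4 are allowed.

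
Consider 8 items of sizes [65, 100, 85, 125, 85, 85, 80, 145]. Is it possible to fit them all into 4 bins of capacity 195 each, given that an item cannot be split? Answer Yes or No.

Total = 770; ⌈770/195⌉ = 4.
The bound of 4 does not rule out 4, but exhaustive search shows no assignment into 4 bins of capacity 195 exists — the minimum is 5.

No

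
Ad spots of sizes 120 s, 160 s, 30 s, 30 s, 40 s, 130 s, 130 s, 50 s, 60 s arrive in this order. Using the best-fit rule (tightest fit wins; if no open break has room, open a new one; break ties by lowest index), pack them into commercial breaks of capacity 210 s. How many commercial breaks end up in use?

  120 → break 1 (new)  [load 120/210]
  160 → break 2 (new)  [load 160/210]
  30 → break 2  [load 190/210]
  30 → break 1  [load 150/210]
  40 → break 1  [load 190/210]
  130 → break 3 (new)  [load 130/210]
  130 → break 4 (new)  [load 130/210]
  50 → break 3  [load 180/210]
  60 → break 4  [load 190/210]
4 commercial breaks opened.

4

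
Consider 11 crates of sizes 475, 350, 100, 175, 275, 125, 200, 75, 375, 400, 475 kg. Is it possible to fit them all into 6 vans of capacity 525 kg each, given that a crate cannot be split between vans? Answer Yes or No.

Total = 3025 kg; ⌈3025/525⌉ = 6.
The bound of 6 does not rule out 6, but exhaustive search shows no assignment into 6 vans of capacity 525 kg exists — the minimum is 7.

No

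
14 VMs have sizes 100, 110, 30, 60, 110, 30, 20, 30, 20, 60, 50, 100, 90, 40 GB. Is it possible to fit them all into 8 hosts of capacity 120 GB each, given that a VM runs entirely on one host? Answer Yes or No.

A valid assignment using 8 hosts:
  host 1: 110 = 110
  host 2: 110 = 110
  host 3: 100 + 20 = 120
  host 4: 100 + 20 = 120
  host 5: 90 + 30 = 120
  host 6: 60 + 60 = 120
  host 7: 50 + 40 + 30 = 120
  host 8: 30 = 30
Every load is within 120 GB, so 8 hosts suffice.

Yes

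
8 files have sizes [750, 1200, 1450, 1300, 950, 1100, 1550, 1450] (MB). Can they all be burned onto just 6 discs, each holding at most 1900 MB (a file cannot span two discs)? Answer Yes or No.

No

Total = 9750 MB; ⌈9750/1900⌉ = 6.
The bound of 6 does not rule out 6, but exhaustive search shows no assignment into 6 discs of capacity 1900 MB exists — the minimum is 7.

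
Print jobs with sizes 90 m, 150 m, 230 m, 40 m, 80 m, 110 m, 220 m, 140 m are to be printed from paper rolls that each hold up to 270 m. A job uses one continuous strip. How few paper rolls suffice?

Total = 230 + 220 + 150 + 140 + 110 + 90 + 80 + 40 = 1060 m.
Lower bound: ⌈1060/270⌉ = 4 paper rolls.
A packing using 5 paper rolls:
  roll 1: 230 + 40 = 270
  roll 2: 220 = 220
  roll 3: 150 + 110 = 260
  roll 4: 140 + 90 = 230
  roll 5: 80 = 80
No arrangement into 4 paper rolls stays within capacity, so 5 is optimal.

5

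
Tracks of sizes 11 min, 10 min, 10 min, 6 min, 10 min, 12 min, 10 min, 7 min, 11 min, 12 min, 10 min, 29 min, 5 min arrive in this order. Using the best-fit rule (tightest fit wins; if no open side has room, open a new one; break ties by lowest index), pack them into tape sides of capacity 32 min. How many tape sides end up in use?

5

  11 → side 1 (new)  [load 11/32]
  10 → side 1  [load 21/32]
  10 → side 1  [load 31/32]
  6 → side 2 (new)  [load 6/32]
  10 → side 2  [load 16/32]
  12 → side 2  [load 28/32]
  10 → side 3 (new)  [load 10/32]
  7 → side 3  [load 17/32]
  11 → side 3  [load 28/32]
  12 → side 4 (new)  [load 12/32]
  10 → side 4  [load 22/32]
  29 → side 5 (new)  [load 29/32]
  5 → side 4  [load 27/32]
5 tape sides opened.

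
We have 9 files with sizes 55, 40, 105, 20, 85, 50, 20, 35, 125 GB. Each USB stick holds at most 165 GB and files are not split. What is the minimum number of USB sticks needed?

4

Total = 125 + 105 + 85 + 55 + 50 + 40 + 35 + 20 + 20 = 535 GB.
Lower bound: ⌈535/165⌉ = 4 USB sticks.
A packing using 4 USB sticks:
  USB stick 1: 125 + 40 = 165
  USB stick 2: 105 + 55 = 160
  USB stick 3: 85 + 50 + 20 = 155
  USB stick 4: 35 + 20 = 55
This matches the lower bound, so 4 is optimal.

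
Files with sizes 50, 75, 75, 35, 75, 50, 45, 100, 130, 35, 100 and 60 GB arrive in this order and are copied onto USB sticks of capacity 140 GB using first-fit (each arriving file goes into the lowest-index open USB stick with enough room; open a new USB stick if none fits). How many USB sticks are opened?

  50 → USB stick 1 (new)  [load 50/140]
  75 → USB stick 1  [load 125/140]
  75 → USB stick 2 (new)  [load 75/140]
  35 → USB stick 2  [load 110/140]
  75 → USB stick 3 (new)  [load 75/140]
  50 → USB stick 3  [load 125/140]
  45 → USB stick 4 (new)  [load 45/140]
  100 → USB stick 5 (new)  [load 100/140]
  130 → USB stick 6 (new)  [load 130/140]
  35 → USB stick 4  [load 80/140]
  100 → USB stick 7 (new)  [load 100/140]
  60 → USB stick 4  [load 140/140]
7 USB sticks opened.

7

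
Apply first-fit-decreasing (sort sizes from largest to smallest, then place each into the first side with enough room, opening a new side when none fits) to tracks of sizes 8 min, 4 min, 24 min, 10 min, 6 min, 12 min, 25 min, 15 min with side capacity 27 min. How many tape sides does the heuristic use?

Sorted descending: 25, 24, 15, 12, 10, 8, 6, 4.
  25 → side 1 (new)  [load 25/27]
  24 → side 2 (new)  [load 24/27]
  15 → side 3 (new)  [load 15/27]
  12 → side 3  [load 27/27]
  10 → side 4 (new)  [load 10/27]
  8 → side 4  [load 18/27]
  6 → side 4  [load 24/27]
  4 → side 5 (new)  [load 4/27]
5 tape sides opened.

5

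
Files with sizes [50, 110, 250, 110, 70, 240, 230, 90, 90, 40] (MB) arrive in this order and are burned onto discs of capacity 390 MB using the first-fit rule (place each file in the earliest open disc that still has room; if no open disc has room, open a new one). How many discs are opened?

4

  50 → disc 1 (new)  [load 50/390]
  110 → disc 1  [load 160/390]
  250 → disc 2 (new)  [load 250/390]
  110 → disc 1  [load 270/390]
  70 → disc 1  [load 340/390]
  240 → disc 3 (new)  [load 240/390]
  230 → disc 4 (new)  [load 230/390]
  90 → disc 2  [load 340/390]
  90 → disc 3  [load 330/390]
  40 → disc 1  [load 380/390]
4 discs opened.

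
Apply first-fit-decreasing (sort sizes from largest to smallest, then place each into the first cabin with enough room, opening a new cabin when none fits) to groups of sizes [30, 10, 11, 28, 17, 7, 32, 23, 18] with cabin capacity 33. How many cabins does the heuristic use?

6

Sorted descending: 32, 30, 28, 23, 18, 17, 11, 10, 7.
  32 → cabin 1 (new)  [load 32/33]
  30 → cabin 2 (new)  [load 30/33]
  28 → cabin 3 (new)  [load 28/33]
  23 → cabin 4 (new)  [load 23/33]
  18 → cabin 5 (new)  [load 18/33]
  17 → cabin 6 (new)  [load 17/33]
  11 → cabin 5  [load 29/33]
  10 → cabin 4  [load 33/33]
  7 → cabin 6  [load 24/33]
6 cabins opened.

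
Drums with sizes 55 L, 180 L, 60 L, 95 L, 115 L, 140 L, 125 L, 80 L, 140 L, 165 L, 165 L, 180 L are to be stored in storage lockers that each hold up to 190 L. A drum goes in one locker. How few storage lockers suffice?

Total = 180 + 180 + 165 + 165 + 140 + 140 + 125 + 115 + 95 + 80 + 60 + 55 = 1500 L.
Lower bound: ⌈1500/190⌉ = 8 storage lockers.
A packing using 9 storage lockers:
  locker 1: 180 = 180
  locker 2: 180 = 180
  locker 3: 165 = 165
  locker 4: 165 = 165
  locker 5: 140 = 140
  locker 6: 140 = 140
  locker 7: 125 + 60 = 185
  locker 8: 115 + 55 = 170
  locker 9: 95 + 80 = 175
No arrangement into 8 storage lockers stays within capacity, so 9 is optimal.

9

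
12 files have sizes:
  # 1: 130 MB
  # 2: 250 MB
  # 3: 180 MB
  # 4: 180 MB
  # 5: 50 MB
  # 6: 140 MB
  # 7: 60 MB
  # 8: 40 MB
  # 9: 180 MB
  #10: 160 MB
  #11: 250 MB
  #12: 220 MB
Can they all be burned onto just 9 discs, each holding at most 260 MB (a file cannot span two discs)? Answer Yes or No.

A valid assignment using 9 discs:
  disc 1: 250 = 250
  disc 2: 250 = 250
  disc 3: 220 + 40 = 260
  disc 4: 180 + 60 = 240
  disc 5: 180 + 50 = 230
  disc 6: 180 = 180
  disc 7: 160 = 160
  disc 8: 140 = 140
  disc 9: 130 = 130
Every load is within 260 MB, so 9 discs suffice.

Yes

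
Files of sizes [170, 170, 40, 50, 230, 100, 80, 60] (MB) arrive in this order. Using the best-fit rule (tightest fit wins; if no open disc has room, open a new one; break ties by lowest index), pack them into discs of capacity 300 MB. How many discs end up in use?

4

  170 → disc 1 (new)  [load 170/300]
  170 → disc 2 (new)  [load 170/300]
  40 → disc 1  [load 210/300]
  50 → disc 1  [load 260/300]
  230 → disc 3 (new)  [load 230/300]
  100 → disc 2  [load 270/300]
  80 → disc 4 (new)  [load 80/300]
  60 → disc 3  [load 290/300]
4 discs opened.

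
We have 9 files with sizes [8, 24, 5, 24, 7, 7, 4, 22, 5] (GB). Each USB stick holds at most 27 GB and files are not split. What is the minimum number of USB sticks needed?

5

Total = 24 + 24 + 22 + 8 + 7 + 7 + 5 + 5 + 4 = 106 GB.
Lower bound: ⌈106/27⌉ = 4 USB sticks.
A packing using 5 USB sticks:
  USB stick 1: 24 = 24
  USB stick 2: 24 = 24
  USB stick 3: 22 + 5 = 27
  USB stick 4: 8 + 7 + 7 + 5 = 27
  USB stick 5: 4 = 4
No arrangement into 4 USB sticks stays within capacity, so 5 is optimal.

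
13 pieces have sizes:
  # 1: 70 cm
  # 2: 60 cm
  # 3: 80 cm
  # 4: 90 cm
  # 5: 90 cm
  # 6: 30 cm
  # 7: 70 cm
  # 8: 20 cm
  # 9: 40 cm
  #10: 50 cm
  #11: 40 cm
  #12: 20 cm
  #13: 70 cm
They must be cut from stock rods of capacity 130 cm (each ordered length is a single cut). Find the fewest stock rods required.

6

Total = 90 + 90 + 80 + 70 + 70 + 70 + 60 + 50 + 40 + 40 + 30 + 20 + 20 = 730 cm.
Lower bound: ⌈730/130⌉ = 6 stock rods.
A packing using 6 stock rods:
  stock rod 1: 90 + 40 = 130
  stock rod 2: 90 + 40 = 130
  stock rod 3: 80 + 50 = 130
  stock rod 4: 70 + 60 = 130
  stock rod 5: 70 + 30 + 20 = 120
  stock rod 6: 70 + 20 = 90
This matches the lower bound, so 6 is optimal.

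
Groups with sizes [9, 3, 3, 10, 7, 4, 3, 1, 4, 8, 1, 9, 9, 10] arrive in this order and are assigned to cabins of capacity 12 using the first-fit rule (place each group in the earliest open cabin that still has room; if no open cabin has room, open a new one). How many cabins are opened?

8

  9 → cabin 1 (new)  [load 9/12]
  3 → cabin 1  [load 12/12]
  3 → cabin 2 (new)  [load 3/12]
  10 → cabin 3 (new)  [load 10/12]
  7 → cabin 2  [load 10/12]
  4 → cabin 4 (new)  [load 4/12]
  3 → cabin 4  [load 7/12]
  1 → cabin 2  [load 11/12]
  4 → cabin 4  [load 11/12]
  8 → cabin 5 (new)  [load 8/12]
  1 → cabin 2  [load 12/12]
  9 → cabin 6 (new)  [load 9/12]
  9 → cabin 7 (new)  [load 9/12]
  10 → cabin 8 (new)  [load 10/12]
8 cabins opened.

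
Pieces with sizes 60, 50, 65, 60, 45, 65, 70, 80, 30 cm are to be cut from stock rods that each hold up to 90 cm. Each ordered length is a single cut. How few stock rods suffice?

Total = 80 + 70 + 65 + 65 + 60 + 60 + 50 + 45 + 30 = 525 cm.
Lower bound: ⌈525/90⌉ = 6 stock rods.
Also, 7 pieces each exceed 45 cm, and no two of those can share a stock rod, so at least 7 stock rods are needed.
A packing using 8 stock rods:
  stock rod 1: 80 = 80
  stock rod 2: 70 = 70
  stock rod 3: 65 = 65
  stock rod 4: 65 = 65
  stock rod 5: 60 + 30 = 90
  stock rod 6: 60 = 60
  stock rod 7: 50 = 50
  stock rod 8: 45 = 45
No arrangement into 7 stock rods stays within capacity, so 8 is optimal.

8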